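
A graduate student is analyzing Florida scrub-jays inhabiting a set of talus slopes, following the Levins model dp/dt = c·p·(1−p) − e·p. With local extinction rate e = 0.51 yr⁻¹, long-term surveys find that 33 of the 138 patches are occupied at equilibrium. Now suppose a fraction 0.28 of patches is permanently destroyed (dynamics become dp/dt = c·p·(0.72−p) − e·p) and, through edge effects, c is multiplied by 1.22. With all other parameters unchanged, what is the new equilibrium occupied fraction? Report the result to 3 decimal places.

0.096

Observed p* = 33/138 = 0.23913.
Balance c(1−p*) = e gives c = e/(1 − 0.23913) = 0.51/0.76087 = 0.67029.
New p* = 0.72 − e/c = 0.72 − 0.51000/0.81775 = 0.09634.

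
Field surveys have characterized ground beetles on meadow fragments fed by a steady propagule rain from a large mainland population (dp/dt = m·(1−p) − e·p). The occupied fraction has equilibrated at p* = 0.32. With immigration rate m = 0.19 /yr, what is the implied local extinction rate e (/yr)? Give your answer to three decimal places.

0.404

At equilibrium m(1−p*) = e·p*, so e = m(1−p*)/p*.
e = 0.19 × 0.6800 / 0.32 = 0.4037.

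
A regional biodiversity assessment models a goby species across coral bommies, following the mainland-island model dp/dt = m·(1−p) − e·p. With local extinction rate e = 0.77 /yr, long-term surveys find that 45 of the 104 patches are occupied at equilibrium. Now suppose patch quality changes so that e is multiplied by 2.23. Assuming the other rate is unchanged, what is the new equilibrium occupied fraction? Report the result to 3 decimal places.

0.255

Observed p* = 45/104 = 0.43269.
Balance m(1−p*) = e·p* gives m = e·p*/(1−p*) = 0.77×0.43269/0.56731 = 0.58728.
New p* = m/(m+e) = 0.58728/(0.58728+1.71710) = 0.25485.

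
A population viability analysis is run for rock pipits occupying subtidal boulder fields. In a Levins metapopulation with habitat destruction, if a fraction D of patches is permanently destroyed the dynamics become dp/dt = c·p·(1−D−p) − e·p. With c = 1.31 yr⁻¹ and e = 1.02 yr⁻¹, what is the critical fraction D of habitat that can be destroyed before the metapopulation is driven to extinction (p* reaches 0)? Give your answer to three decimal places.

0.221

The nontrivial equilibrium is p* = (1−D) − e/c; extinction occurs when this hits zero.
So D_crit = 1 − e/c = 1 − 1.02/1.31 = 1 − 0.7786 = 0.2214.
This equals the undisturbed p*, a classic result of Lande's extension.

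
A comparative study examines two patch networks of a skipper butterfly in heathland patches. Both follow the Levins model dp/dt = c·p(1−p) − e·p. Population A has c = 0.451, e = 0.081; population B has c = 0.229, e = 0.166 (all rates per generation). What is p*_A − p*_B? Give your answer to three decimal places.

0.545

A: p*_A = 1 − 0.081/0.451 = 0.8204.
B: p*_B = 1 − 0.166/0.229 = 0.2751.
p*_A − p*_B = 0.8204 − 0.2751 = 0.5453.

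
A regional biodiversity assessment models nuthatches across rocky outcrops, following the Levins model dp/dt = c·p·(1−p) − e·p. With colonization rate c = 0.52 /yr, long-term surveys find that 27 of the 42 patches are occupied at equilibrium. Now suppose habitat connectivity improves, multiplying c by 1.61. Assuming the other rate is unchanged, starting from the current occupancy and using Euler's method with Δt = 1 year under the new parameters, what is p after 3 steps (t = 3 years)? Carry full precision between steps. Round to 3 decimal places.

0.769

Observed p* = 27/42 = 0.64286.
Balance c(1−p*) = e gives e = 0.52×(1 − 0.64286) = 0.18571.
Starting from p₀ = 0.64286; update p ← p + (dp/dt)·Δt with the new parameters.
step 1: Δp = +0.07283, p = 0.71568
step 2: Δp = +0.03744, p = 0.75312
step 3: Δp = +0.01579, p = 0.76892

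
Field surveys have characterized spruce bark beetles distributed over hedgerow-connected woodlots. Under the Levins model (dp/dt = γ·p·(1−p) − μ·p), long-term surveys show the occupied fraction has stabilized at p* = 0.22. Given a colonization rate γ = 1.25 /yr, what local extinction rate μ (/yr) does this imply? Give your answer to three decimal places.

At equilibrium γ(1−p*) = μ.
μ = 1.25 × (1 − 0.22) = 1.25 × 0.7800 = 0.9750.

0.975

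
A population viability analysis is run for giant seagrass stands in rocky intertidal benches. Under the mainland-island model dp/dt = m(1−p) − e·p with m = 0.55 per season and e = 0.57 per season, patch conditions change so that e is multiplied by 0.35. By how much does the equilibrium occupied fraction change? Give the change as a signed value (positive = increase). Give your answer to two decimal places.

0.24

Before: p* = 0.55/(0.55+0.57) = 0.4911.
After: m = 0.55, e = 0.1995; p* = 0.55/0.7495 = 0.7338.
Δp* = 0.7338 − 0.4911 = +0.2428.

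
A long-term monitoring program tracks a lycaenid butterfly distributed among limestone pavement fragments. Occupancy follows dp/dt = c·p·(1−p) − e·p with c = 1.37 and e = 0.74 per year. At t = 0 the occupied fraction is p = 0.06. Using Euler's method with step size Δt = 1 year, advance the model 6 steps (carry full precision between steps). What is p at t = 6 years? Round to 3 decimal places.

0.397

Update rule: p ← p + [c·p·(1−p) − e·p]·Δt with Δt = 1.
t = 1: p = 0.06000 + (+0.03287) = 0.09287
t = 2: p = 0.09287 + (+0.04669) = 0.13956
t = 3: p = 0.13956 + (+0.06124) = 0.20080
t = 4: p = 0.20080 + (+0.07126) = 0.27206
t = 5: p = 0.27206 + (+0.06999) = 0.34206
t = 6: p = 0.34206 + (+0.05520) = 0.39726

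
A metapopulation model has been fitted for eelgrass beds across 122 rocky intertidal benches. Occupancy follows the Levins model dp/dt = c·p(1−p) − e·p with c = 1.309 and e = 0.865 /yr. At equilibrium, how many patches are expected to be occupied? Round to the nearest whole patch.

41

p* = 1 − e/c = 1 − 0.865/1.309 = 0.3392.
Expected occupied patches = N × p* = 122 × 0.3392 = 41.38 ≈ 41.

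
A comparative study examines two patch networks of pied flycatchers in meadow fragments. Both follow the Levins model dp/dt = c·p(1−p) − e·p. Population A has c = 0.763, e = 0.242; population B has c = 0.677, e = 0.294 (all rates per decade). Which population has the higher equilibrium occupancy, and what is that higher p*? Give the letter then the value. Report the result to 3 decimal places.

A: p*_A = 1 − 0.242/0.763 = 0.6828.
B: p*_B = 1 − 0.294/0.677 = 0.5657.
A is higher at 0.6828.

A, 0.683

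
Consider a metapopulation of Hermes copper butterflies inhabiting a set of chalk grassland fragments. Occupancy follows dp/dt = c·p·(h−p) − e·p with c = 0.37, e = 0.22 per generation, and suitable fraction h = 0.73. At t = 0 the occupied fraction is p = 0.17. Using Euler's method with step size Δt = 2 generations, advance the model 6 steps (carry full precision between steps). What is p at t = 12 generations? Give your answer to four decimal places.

0.1516

Update rule: p ← p + [c·p·(h−p) − e·p]·Δt with Δt = 2.
  1  |  dp/dt·Δt = -0.004352  |  p_1 = 0.165648
  2  |  dp/dt·Δt = -0.003707  |  p_2 = 0.161941
  3  |  dp/dt·Δt = -0.003180  |  p_3 = 0.158761
  4  |  dp/dt·Δt = -0.002744  |  p_4 = 0.156017
  5  |  dp/dt·Δt = -0.002380  |  p_5 = 0.153637
  6  |  dp/dt·Δt = -0.002073  |  p_6 = 0.151565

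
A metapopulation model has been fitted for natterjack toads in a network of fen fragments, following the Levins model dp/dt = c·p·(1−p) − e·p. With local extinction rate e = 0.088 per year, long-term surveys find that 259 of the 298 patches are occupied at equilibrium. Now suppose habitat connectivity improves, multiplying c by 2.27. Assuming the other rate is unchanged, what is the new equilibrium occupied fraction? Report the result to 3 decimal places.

Observed p* = 259/298 = 0.86913.
Balance c(1−p*) = e gives c = e/(1 − 0.86913) = 0.088/0.13087 = 0.67242.
New p* = 1 − e/c = 1 − 0.08800/1.52639 = 0.94235.

0.942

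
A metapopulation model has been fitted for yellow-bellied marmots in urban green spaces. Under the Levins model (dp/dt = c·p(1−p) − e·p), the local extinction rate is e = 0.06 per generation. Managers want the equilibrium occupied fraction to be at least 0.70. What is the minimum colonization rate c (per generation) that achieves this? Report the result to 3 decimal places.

0.200

p* = 1 − e/c ≥ 0.70 requires e/c ≤ 0.3000, i.e. c ≥ e/0.3000.
c_min = 0.06/0.3000 = 0.2000.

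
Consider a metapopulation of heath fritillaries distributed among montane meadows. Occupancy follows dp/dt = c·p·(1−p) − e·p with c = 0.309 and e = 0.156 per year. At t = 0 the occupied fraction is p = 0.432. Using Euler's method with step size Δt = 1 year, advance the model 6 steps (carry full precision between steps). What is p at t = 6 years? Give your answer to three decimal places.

0.469

Update rule: p ← p + [c·p·(1−p) − e·p]·Δt with Δt = 1.
step 1: Δp = +0.00843, p = 0.44043
step 2: Δp = +0.00745, p = 0.44788
step 3: Δp = +0.00654, p = 0.45442
step 4: Δp = +0.00572, p = 0.46014
step 5: Δp = +0.00498, p = 0.46511
step 6: Δp = +0.00432, p = 0.46943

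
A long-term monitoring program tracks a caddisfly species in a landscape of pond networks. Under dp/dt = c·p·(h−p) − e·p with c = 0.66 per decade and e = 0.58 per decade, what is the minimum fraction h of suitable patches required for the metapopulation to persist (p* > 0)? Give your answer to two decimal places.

p* = h − e/c is positive only when h > e/c.
h_min = e/c = 0.58/0.66 = 0.8788.

0.88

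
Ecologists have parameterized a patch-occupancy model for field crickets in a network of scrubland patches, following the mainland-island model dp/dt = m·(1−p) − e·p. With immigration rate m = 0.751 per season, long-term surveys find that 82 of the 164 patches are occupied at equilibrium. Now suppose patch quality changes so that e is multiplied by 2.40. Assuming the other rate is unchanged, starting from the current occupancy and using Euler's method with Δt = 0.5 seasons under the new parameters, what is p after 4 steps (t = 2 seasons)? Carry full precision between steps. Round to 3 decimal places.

0.295

Observed p* = 82/164 = 0.50000.
Balance m(1−p*) = e·p* gives e = m(1−p*)/p* = 0.751×0.50000/0.50000 = 0.75100.
Starting from p₀ = 0.50000; update p ← p + (dp/dt)·Δt with the new parameters.
t = 0.5: p = 0.50000 + (-0.26285) = 0.23715
t = 1: p = 0.23715 + (+0.07273) = 0.30988
t = 1.5: p = 0.30988 + (-0.02012) = 0.28976
t = 2: p = 0.28976 + (+0.00557) = 0.29532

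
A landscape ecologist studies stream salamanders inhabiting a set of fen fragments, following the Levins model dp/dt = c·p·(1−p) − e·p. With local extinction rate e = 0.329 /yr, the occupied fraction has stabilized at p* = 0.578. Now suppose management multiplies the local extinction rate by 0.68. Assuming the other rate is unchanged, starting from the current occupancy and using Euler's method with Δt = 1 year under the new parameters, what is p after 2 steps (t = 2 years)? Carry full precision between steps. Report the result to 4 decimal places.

Balance c(1−p*) = e gives c = e/(1 − 0.57800) = 0.329/0.42200 = 0.77962.
Starting from p₀ = 0.57800; update p ← p + (dp/dt)·Δt with the new parameters.
  1  |  dp/dt·Δt = +0.060852  |  p_1 = 0.638852
  2  |  dp/dt·Δt = +0.036950  |  p_2 = 0.675802

0.6758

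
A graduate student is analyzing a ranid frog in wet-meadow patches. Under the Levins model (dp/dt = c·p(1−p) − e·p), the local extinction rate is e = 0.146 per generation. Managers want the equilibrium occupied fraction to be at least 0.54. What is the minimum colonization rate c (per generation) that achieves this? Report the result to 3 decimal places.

0.317

p* = 1 − e/c ≥ 0.54 requires e/c ≤ 0.4600, i.e. c ≥ e/0.4600.
c_min = 0.146/0.4600 = 0.3174.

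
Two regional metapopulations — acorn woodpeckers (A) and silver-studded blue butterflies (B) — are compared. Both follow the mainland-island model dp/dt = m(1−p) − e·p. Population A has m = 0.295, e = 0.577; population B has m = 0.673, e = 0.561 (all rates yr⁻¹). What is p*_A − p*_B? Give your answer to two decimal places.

-0.21

A: p*_A = m/(m+e) = 0.295/0.8720 = 0.3383.
B: p*_B = 0.673/1.2340 = 0.5454.
p*_A − p*_B = 0.3383 − 0.5454 = -0.2071.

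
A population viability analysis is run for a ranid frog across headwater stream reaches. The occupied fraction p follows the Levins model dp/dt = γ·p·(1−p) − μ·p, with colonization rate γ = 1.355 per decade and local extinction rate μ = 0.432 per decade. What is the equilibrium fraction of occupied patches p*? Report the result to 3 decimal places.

Setting dp/dt = 0 and dividing through by p* gives γ·(1−p*) = μ.
So p* = 1 − μ/γ = 1 − 0.432/1.355 = 1 − 0.3188 = 0.6812.

0.681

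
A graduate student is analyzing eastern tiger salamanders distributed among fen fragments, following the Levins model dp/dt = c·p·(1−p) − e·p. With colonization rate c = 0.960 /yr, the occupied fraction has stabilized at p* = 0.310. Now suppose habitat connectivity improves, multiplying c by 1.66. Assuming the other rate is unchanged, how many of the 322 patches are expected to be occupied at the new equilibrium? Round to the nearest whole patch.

Balance c(1−p*) = e gives e = 0.960×(1 − 0.31000) = 0.66240.
New p* = 1 − e/c = 1 − 0.66240/1.59360 = 0.58434.
Expected occupied = 322 × 0.58434 = 188.16 ≈ 188.

188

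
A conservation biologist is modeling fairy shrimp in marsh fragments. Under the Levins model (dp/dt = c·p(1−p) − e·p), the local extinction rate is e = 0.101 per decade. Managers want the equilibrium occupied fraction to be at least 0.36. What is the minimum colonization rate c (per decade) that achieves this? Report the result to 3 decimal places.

p* = 1 − e/c ≥ 0.36 requires e/c ≤ 0.6400, i.e. c ≥ e/0.6400.
c_min = 0.101/0.6400 = 0.1578.

0.158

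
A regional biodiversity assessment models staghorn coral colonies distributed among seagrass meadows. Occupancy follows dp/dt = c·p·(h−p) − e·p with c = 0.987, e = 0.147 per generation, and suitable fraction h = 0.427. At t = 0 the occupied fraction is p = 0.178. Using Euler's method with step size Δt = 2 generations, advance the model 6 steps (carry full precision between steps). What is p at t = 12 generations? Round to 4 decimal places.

0.2760

Update rule: p ← p + [c·p·(h−p) − e·p]·Δt with Δt = 2.
  1  |  dp/dt·Δt = +0.035160  |  p_1 = 0.213160
  2  |  dp/dt·Δt = +0.027310  |  p_2 = 0.240470
  3  |  dp/dt·Δt = +0.017845  |  p_3 = 0.258315
  4  |  dp/dt·Δt = +0.010070  |  p_4 = 0.268385
  5  |  dp/dt·Δt = +0.005128  |  p_5 = 0.273513
  6  |  dp/dt·Δt = +0.002457  |  p_6 = 0.275970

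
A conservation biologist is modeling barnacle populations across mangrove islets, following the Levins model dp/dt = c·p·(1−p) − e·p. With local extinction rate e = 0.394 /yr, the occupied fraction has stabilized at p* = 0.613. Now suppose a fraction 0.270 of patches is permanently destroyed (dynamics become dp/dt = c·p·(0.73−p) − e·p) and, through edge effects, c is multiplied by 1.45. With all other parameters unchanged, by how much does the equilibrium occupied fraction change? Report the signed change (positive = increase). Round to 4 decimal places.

-0.1499

Balance c(1−p*) = e gives c = e/(1 − 0.61300) = 0.394/0.38700 = 1.01809.
New p* = 0.73 − e/c = 0.73 − 0.39400/1.47623 = 0.46310.
Δp* = 0.46310 − 0.61300 = -0.14990.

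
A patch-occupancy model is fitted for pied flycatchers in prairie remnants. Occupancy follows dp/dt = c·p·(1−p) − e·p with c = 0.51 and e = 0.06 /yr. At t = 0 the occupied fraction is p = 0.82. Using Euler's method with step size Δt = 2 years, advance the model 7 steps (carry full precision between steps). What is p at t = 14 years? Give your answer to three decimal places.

Update rule: p ← p + [c·p·(1−p) − e·p]·Δt with Δt = 2.
  1  |  dp/dt·Δt = +0.052152  |  p_1 = 0.872152
  2  |  dp/dt·Δt = +0.009075  |  p_2 = 0.881227
  3  |  dp/dt·Δt = +0.001012  |  p_3 = 0.882239
  4  |  dp/dt·Δt = +0.000103  |  p_4 = 0.882342
  5  |  dp/dt·Δt = +0.000010  |  p_5 = 0.882352
  6  |  dp/dt·Δt = +0.000001  |  p_6 = 0.882353
  7  |  dp/dt·Δt = +0.000000  |  p_7 = 0.882353

0.882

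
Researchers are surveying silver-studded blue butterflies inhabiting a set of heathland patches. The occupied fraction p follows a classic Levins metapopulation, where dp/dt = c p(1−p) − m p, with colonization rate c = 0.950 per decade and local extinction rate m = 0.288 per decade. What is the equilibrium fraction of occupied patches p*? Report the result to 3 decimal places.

Setting dp/dt = 0 and dividing through by p* gives c·(1−p*) = m.
So p* = 1 − m/c = 1 − 0.288/0.950 = 1 − 0.3032 = 0.6968.

0.697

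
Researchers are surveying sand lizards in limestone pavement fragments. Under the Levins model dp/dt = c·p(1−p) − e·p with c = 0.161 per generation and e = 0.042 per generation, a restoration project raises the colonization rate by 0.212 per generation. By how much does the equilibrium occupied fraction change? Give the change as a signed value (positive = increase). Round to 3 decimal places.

0.148

Before: p* = 1 − 0.042/0.161 = 0.7391.
After the change, c = 0.373, e = 0.042, so p* = 1 − 0.042/0.373 = 0.8874.
Δp* = 0.8874 − 0.7391 = +0.1483.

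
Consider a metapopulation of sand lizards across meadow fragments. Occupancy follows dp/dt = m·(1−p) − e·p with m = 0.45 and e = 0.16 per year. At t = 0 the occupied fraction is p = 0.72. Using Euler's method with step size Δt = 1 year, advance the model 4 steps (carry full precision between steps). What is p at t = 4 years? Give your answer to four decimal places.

Update rule: p ← p + [m·(1−p) − e·p]·Δt with Δt = 1.
t = 1: p = 0.72000 + (+0.01080) = 0.73080
t = 2: p = 0.73080 + (+0.00421) = 0.73501
t = 3: p = 0.73501 + (+0.00164) = 0.73665
t = 4: p = 0.73665 + (+0.00064) = 0.73730

0.7373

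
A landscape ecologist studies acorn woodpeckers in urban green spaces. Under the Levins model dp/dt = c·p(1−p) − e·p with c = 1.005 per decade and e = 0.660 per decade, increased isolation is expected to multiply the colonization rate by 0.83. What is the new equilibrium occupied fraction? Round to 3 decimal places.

0.209

Before: p* = 1 − 0.660/1.005 = 0.3433.
After the change, c = 0.83415, e = 0.66, so p* = 1 − 0.66/0.83415 = 0.2088.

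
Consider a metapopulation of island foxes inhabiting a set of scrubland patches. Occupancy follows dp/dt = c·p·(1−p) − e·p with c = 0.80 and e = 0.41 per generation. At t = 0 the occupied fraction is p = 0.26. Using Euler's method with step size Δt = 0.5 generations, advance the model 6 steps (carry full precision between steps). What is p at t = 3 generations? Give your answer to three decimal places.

Update rule: p ← p + [c·p·(1−p) − e·p]·Δt with Δt = 0.5.
p: 0.26000 → 0.28366  (Δp = +0.02366)
p: 0.28366 → 0.30679  (Δp = +0.02313)
p: 0.30679 → 0.32896  (Δp = +0.02218)
p: 0.32896 → 0.34983  (Δp = +0.02086)
p: 0.34983 → 0.36909  (Δp = +0.01926)
p: 0.36909 → 0.38657  (Δp = +0.01748)

0.387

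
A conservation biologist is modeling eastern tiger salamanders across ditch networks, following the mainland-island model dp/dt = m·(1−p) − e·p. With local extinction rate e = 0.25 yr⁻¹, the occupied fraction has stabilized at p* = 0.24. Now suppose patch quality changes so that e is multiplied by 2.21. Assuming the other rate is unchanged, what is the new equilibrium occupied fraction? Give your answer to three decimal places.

0.125

Balance m(1−p*) = e·p* gives m = e·p*/(1−p*) = 0.25×0.24000/0.76000 = 0.07895.
New p* = m/(m+e) = 0.07895/(0.07895+0.55250) = 0.12503.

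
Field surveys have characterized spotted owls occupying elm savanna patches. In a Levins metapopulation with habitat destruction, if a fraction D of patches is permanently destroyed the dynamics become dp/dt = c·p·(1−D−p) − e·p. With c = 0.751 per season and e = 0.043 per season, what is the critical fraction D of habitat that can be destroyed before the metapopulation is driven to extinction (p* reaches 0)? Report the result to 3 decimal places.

0.943

The nontrivial equilibrium is p* = (1−D) − e/c; extinction occurs when this hits zero.
So D_crit = 1 − e/c = 1 − 0.043/0.751 = 1 − 0.0573 = 0.9427.
Note this equals the original equilibrium occupancy — the Levins extinction-debt result.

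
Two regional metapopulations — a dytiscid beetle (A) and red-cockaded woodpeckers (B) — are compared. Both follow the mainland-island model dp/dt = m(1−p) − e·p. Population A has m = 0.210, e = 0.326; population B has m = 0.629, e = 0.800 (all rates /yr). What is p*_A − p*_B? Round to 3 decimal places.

A: p*_A = m/(m+e) = 0.210/0.5360 = 0.3918.
B: p*_B = 0.629/1.4290 = 0.4402.
p*_A − p*_B = 0.3918 − 0.4402 = -0.0484.

-0.048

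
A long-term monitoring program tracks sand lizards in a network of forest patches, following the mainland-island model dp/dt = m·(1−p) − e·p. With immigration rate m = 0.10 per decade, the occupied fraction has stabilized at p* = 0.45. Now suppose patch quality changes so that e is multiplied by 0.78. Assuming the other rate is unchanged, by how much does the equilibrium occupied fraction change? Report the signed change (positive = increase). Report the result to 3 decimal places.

Balance m(1−p*) = e·p* gives e = m(1−p*)/p* = 0.10×0.55000/0.45000 = 0.12222.
New p* = m/(m+e) = 0.10000/(0.10000+0.09533) = 0.51195.
Δp* = 0.51195 − 0.45000 = +0.06195.

0.062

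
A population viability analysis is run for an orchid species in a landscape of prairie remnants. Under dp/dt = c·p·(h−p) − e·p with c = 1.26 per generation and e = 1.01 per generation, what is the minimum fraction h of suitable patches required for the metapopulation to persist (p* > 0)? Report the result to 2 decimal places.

p* = h − e/c is positive only when h > e/c.
h_min = e/c = 1.01/1.26 = 0.8016.

0.80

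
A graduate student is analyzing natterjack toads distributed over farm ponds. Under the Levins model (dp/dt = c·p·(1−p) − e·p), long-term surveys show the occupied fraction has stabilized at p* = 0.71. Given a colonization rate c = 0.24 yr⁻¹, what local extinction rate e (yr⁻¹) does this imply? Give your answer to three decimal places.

At equilibrium c(1−p*) = e.
e = 0.24 × (1 − 0.71) = 0.24 × 0.2900 = 0.0696.

0.070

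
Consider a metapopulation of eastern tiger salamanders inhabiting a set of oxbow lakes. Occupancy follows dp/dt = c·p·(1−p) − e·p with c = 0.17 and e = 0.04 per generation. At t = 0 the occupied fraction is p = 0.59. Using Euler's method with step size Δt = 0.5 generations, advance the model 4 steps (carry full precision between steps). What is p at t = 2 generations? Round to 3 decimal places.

Update rule: p ← p + [c·p·(1−p) − e·p]·Δt with Δt = 0.5.
  1  |  dp/dt·Δt = +0.008762  |  p_1 = 0.598761
  2  |  dp/dt·Δt = +0.008446  |  p_2 = 0.607207
  3  |  dp/dt·Δt = +0.008129  |  p_3 = 0.615336
  4  |  dp/dt·Δt = +0.007813  |  p_4 = 0.623149

0.623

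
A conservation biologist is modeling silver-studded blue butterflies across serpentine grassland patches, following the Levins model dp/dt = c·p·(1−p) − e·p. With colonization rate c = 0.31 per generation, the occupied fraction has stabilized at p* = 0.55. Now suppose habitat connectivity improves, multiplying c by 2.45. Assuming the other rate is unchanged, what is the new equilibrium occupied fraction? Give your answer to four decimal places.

Balance c(1−p*) = e gives e = 0.31×(1 − 0.55000) = 0.13950.
New p* = 1 − e/c = 1 − 0.13950/0.75950 = 0.81633.

0.8163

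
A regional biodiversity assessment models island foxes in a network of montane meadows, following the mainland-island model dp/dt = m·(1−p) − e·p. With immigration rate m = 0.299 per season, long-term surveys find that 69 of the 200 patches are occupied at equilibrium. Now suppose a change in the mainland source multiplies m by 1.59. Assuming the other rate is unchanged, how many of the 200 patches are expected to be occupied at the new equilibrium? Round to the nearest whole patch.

91

Observed p* = 69/200 = 0.34500.
Balance m(1−p*) = e·p* gives e = m(1−p*)/p* = 0.299×0.65500/0.34500 = 0.56767.
New p* = m/(m+e) = 0.47541/(0.47541+0.56767) = 0.45578.
Expected occupied = 200 × 0.45578 = 91.16 ≈ 91.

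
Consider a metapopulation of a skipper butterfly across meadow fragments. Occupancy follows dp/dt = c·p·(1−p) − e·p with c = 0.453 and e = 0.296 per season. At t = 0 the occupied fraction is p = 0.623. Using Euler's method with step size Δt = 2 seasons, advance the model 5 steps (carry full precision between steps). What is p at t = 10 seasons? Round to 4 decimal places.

0.3651

Update rule: p ← p + [c·p·(1−p) − e·p]·Δt with Δt = 2.
  1  |  dp/dt·Δt = -0.156023  |  p_1 = 0.466977
  2  |  dp/dt·Δt = -0.050938  |  p_2 = 0.416039
  3  |  dp/dt·Δt = -0.026182  |  p_3 = 0.389857
  4  |  dp/dt·Δt = -0.015286  |  p_4 = 0.374570
  5  |  dp/dt·Δt = -0.009499  |  p_5 = 0.365071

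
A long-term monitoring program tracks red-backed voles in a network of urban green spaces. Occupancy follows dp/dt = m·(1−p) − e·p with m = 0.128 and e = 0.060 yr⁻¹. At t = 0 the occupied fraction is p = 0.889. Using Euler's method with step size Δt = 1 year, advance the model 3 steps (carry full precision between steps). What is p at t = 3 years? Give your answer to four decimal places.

0.7923

Update rule: p ← p + [m·(1−p) − e·p]·Δt with Δt = 1.
  1  |  dp/dt·Δt = -0.039132  |  p_1 = 0.849868
  2  |  dp/dt·Δt = -0.031775  |  p_2 = 0.818093
  3  |  dp/dt·Δt = -0.025801  |  p_3 = 0.792291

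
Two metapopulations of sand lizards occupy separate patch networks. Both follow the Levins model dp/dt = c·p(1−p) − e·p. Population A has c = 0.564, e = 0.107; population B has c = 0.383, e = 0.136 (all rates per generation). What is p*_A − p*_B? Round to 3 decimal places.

A: p*_A = 1 − 0.107/0.564 = 0.8103.
B: p*_B = 1 − 0.136/0.383 = 0.6449.
p*_A − p*_B = 0.8103 − 0.6449 = 0.1654.

0.165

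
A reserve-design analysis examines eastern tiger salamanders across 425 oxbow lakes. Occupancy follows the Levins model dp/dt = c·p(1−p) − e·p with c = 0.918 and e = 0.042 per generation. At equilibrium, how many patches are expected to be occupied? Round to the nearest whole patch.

406

p* = 1 − e/c = 1 − 0.042/0.918 = 0.9542.
Expected occupied patches = N × p* = 425 × 0.9542 = 405.56 ≈ 406.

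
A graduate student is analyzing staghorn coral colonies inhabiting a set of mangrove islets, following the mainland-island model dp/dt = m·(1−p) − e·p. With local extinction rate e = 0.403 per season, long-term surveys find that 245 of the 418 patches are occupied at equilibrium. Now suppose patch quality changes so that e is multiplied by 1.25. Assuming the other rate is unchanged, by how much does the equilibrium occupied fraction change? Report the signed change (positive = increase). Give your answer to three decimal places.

-0.055

Observed p* = 245/418 = 0.58612.
Balance m(1−p*) = e·p* gives m = e·p*/(1−p*) = 0.403×0.58612/0.41388 = 0.57071.
New p* = m/(m+e) = 0.57071/(0.57071+0.50375) = 0.53116.
Δp* = 0.53116 − 0.58612 = -0.05496.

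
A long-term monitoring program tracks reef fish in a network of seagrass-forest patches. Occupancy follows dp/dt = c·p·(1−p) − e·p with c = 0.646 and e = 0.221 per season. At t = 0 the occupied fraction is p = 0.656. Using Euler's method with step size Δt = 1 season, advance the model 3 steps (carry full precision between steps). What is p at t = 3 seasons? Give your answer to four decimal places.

0.6575

Update rule: p ← p + [c·p·(1−p) − e·p]·Δt with Δt = 1.
p: 0.65600 → 0.65680  (Δp = +0.00080)
p: 0.65680 → 0.65727  (Δp = +0.00046)
p: 0.65727 → 0.65753  (Δp = +0.00027)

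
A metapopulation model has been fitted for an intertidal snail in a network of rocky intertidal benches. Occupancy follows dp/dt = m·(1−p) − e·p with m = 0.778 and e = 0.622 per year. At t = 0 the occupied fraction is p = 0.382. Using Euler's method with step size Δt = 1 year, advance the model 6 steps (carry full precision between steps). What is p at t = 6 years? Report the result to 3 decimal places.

Update rule: p ← p + [m·(1−p) − e·p]·Δt with Δt = 1.
p: 0.38200 → 0.62520  (Δp = +0.24320)
p: 0.62520 → 0.52792  (Δp = -0.09728)
p: 0.52792 → 0.56683  (Δp = +0.03891)
p: 0.56683 → 0.55127  (Δp = -0.01556)
p: 0.55127 → 0.55749  (Δp = +0.00623)
p: 0.55749 → 0.55500  (Δp = -0.00249)

0.555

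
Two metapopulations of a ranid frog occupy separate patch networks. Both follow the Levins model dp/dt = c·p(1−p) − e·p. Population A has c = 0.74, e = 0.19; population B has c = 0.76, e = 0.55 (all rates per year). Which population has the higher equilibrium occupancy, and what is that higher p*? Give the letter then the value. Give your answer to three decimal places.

A, 0.743

A: p*_A = 1 − 0.19/0.74 = 0.7432.
B: p*_B = 1 − 0.55/0.76 = 0.2763.
A is higher at 0.7432.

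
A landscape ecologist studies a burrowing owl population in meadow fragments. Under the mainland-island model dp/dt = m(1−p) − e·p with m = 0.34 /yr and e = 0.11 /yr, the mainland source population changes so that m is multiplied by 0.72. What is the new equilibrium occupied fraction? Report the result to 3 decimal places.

Before: p* = 0.34/(0.34+0.11) = 0.7556.
After: m = 0.2448, e = 0.11; p* = 0.2448/0.3548 = 0.6900.

0.690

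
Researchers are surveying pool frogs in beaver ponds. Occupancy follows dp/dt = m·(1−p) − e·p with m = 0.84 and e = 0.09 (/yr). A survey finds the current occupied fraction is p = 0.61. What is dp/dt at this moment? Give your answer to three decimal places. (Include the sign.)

0.273

Colonization term: m·(1−p) = 0.84×0.3900 = 0.32760.
Extinction term: e·p = 0.05490.
dp/dt = 0.32760 − 0.05490 = 0.27270.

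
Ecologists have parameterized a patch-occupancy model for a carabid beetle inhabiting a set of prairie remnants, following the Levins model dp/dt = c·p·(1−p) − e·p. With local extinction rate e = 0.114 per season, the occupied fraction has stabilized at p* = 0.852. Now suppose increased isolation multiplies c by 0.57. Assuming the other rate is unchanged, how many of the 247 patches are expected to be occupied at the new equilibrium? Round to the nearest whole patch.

Balance c(1−p*) = e gives c = e/(1 − 0.85200) = 0.114/0.14800 = 0.77027.
New p* = 1 − e/c = 1 − 0.11400/0.43905 = 0.74035.
Expected occupied = 247 × 0.74035 = 182.87 ≈ 183.

183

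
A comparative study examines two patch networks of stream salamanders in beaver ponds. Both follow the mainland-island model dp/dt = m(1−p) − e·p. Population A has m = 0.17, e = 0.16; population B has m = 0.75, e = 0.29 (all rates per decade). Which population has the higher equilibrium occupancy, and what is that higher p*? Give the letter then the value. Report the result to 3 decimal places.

A: p*_A = m/(m+e) = 0.17/0.3300 = 0.5152.
B: p*_B = 0.75/1.0400 = 0.7212.
B is higher at 0.7212.

B, 0.721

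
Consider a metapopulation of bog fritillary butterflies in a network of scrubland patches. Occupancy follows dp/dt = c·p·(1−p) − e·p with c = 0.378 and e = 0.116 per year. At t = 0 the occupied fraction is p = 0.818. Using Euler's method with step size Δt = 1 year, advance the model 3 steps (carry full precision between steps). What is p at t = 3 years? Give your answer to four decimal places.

Update rule: p ← p + [c·p·(1−p) − e·p]·Δt with Δt = 1.
step 1: Δp = -0.03861, p = 0.77939
step 2: Δp = -0.02541, p = 0.75397
step 3: Δp = -0.01734, p = 0.73663

0.7366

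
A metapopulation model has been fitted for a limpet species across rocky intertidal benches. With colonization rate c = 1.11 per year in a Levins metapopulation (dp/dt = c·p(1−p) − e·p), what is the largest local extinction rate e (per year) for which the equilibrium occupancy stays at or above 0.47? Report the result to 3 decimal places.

1 − e/c ≥ 0.47 ⇒ e ≤ c(1 − 0.47) = 1.11 × 0.5300.
e_max = 0.5883.

0.588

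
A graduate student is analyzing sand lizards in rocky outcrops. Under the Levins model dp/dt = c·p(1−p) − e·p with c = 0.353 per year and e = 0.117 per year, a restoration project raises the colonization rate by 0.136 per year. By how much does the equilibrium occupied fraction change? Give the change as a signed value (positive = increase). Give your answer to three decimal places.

Before: p* = 1 − 0.117/0.353 = 0.6686.
After the change, c = 0.489, e = 0.117, so p* = 1 − 0.117/0.489 = 0.7607.
Δp* = 0.7607 − 0.6686 = +0.0922.

0.092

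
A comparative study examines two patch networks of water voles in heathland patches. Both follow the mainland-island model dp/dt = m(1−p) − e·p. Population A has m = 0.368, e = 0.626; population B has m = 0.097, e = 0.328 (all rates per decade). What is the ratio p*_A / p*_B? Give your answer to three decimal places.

1.622

A: p*_A = m/(m+e) = 0.368/0.9940 = 0.3702.
B: p*_B = 0.097/0.4250 = 0.2282.
p*_A / p*_B = 0.3702/0.2282 = 1.6221.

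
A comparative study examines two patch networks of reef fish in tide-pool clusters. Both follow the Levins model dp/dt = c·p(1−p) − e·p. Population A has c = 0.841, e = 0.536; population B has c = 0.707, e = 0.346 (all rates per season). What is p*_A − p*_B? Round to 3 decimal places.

A: p*_A = 1 − 0.536/0.841 = 0.3627.
B: p*_B = 1 − 0.346/0.707 = 0.5106.
p*_A − p*_B = 0.3627 − 0.5106 = -0.1479.

-0.148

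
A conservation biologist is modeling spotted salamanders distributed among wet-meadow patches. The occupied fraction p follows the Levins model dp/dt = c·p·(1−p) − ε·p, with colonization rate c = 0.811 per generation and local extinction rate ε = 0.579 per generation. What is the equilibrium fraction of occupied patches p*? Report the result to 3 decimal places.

At equilibrium, colonization balances extinction: c·p*·(1−p*) = ε·p*.
So p* = 1 − ε/c = 1 − 0.579/0.811 = 1 − 0.7139 = 0.2861.

0.286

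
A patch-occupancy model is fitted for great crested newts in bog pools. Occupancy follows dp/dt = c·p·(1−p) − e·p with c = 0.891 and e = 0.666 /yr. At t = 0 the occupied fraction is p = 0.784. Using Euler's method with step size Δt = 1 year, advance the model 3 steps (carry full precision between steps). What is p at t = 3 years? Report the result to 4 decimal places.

Update rule: p ← p + [c·p·(1−p) − e·p]·Δt with Δt = 1.
p: 0.78400 → 0.41274  (Δp = -0.37126)
p: 0.41274 → 0.35382  (Δp = -0.05892)
p: 0.35382 → 0.32189  (Δp = -0.03193)

0.3219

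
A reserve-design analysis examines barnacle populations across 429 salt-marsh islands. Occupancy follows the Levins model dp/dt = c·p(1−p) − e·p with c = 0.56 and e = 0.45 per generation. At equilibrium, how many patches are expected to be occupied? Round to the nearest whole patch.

84

p* = 1 − e/c = 1 − 0.45/0.56 = 0.1964.
Expected occupied patches = N × p* = 429 × 0.1964 = 84.27 ≈ 84.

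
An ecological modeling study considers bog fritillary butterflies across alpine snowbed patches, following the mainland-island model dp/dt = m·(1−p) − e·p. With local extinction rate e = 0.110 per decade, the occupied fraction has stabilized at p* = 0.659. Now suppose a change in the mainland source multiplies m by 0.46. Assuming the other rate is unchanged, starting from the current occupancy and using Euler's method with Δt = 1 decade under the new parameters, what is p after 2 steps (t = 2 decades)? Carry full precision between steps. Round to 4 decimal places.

0.5888

Balance m(1−p*) = e·p* gives m = e·p*/(1−p*) = 0.110×0.65900/0.34100 = 0.21258.
Starting from p₀ = 0.65900; update p ← p + (dp/dt)·Δt with the new parameters.
p: 0.65900 → 0.61986  (Δp = -0.03914)
p: 0.61986 → 0.58884  (Δp = -0.03101)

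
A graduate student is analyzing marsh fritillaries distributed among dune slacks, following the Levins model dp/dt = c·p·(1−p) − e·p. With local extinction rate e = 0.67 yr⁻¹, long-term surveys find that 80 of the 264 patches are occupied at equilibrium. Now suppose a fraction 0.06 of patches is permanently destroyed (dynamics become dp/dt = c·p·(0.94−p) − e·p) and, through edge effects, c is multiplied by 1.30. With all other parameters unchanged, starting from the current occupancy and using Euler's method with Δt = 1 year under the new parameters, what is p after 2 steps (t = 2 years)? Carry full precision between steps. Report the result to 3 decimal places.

Observed p* = 80/264 = 0.30303.
Balance c(1−p*) = e gives c = e/(1 − 0.30303) = 0.67/0.69697 = 0.96130.
Starting from p₀ = 0.30303; update p ← p + (dp/dt)·Δt with the new parameters.
  1  |  dp/dt·Δt = +0.038187  |  p_1 = 0.341218
  2  |  dp/dt·Δt = +0.026716  |  p_2 = 0.367934

0.368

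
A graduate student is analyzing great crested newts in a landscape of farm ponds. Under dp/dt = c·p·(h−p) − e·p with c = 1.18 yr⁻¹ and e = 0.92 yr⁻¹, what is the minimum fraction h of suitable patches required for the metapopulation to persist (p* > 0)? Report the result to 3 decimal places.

0.780

p* = h − e/c is positive only when h > e/c.
h_min = e/c = 0.92/1.18 = 0.7797.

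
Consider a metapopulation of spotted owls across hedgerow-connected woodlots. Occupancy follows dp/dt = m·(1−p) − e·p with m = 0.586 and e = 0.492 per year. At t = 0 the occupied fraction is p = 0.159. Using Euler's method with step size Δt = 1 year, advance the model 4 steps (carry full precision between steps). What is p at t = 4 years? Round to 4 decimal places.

Update rule: p ← p + [m·(1−p) − e·p]·Δt with Δt = 1.
t = 1: p = 0.15900 + (+0.41460) = 0.57360
t = 2: p = 0.57360 + (-0.03234) = 0.54126
t = 3: p = 0.54126 + (+0.00252) = 0.54378
t = 4: p = 0.54378 + (-0.00020) = 0.54359

0.5436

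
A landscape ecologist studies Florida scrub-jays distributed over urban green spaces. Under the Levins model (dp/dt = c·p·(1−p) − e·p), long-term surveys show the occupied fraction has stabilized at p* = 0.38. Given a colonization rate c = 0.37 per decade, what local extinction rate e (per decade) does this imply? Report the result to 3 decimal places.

0.229

At equilibrium c(1−p*) = e.
e = 0.37 × (1 − 0.38) = 0.37 × 0.6200 = 0.2294.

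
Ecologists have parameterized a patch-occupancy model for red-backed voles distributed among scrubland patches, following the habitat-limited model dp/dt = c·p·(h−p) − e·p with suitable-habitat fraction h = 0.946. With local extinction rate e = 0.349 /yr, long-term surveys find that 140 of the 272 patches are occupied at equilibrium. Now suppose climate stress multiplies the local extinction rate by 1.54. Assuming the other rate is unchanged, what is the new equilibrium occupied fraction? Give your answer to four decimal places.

Observed p* = 140/272 = 0.51471.
Balance c(h−p*) = e gives c = e/(0.946 − 0.51471) = 0.349/0.43129 = 0.80920.
New p* = 0.946 − e/c = 0.946 − 0.53746/0.80920 = 0.28181.

0.2818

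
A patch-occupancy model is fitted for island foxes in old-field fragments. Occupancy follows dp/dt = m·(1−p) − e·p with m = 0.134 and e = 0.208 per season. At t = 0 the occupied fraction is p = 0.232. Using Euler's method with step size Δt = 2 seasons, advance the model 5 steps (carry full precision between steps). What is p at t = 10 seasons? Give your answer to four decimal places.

Update rule: p ← p + [m·(1−p) − e·p]·Δt with Δt = 2.
  1  |  dp/dt·Δt = +0.109312  |  p_1 = 0.341312
  2  |  dp/dt·Δt = +0.034543  |  p_2 = 0.375855
  3  |  dp/dt·Δt = +0.010915  |  p_3 = 0.386770
  4  |  dp/dt·Δt = +0.003449  |  p_4 = 0.390219
  5  |  dp/dt·Δt = +0.001090  |  p_5 = 0.391309

0.3913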